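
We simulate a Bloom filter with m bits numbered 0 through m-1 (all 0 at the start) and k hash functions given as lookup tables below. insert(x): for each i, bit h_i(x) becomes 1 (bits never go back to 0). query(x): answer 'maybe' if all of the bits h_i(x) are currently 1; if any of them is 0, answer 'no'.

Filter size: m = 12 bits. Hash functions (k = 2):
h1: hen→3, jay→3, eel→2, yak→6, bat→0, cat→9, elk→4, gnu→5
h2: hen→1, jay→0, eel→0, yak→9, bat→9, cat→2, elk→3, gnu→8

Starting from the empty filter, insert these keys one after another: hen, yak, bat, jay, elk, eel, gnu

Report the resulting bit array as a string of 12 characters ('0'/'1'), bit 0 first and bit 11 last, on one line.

Answer: 111111101100

Derivation:
Start: bits=000000000000
After insert 'hen': sets bits 1 3 -> bits=010100000000
After insert 'yak': sets bits 6 9 -> bits=010100100100
After insert 'bat': sets bits 0 9 -> bits=110100100100
After insert 'jay': sets bits 0 3 -> bits=110100100100
After insert 'elk': sets bits 3 4 -> bits=110110100100
After insert 'eel': sets bits 0 2 -> bits=111110100100
After insert 'gnu': sets bits 5 8 -> bits=111111101100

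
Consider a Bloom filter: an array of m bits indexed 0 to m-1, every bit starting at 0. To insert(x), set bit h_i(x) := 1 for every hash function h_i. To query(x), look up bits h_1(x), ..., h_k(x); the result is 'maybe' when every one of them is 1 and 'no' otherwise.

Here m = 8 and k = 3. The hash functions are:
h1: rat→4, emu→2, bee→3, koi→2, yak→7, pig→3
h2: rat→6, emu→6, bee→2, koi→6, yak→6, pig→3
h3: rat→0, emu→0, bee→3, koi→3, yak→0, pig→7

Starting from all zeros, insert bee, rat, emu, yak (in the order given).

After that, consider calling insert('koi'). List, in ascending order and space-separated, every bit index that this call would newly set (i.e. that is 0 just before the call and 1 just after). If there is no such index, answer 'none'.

Answer: none

Derivation:
Start: bits=00000000
After insert 'bee': sets bits 2 3 -> bits=00110000
After insert 'rat': sets bits 0 4 6 -> bits=10111010
After insert 'emu': sets bits 0 2 6 -> bits=10111010
After insert 'yak': sets bits 0 6 7 -> bits=10111011
insert 'koi' would touch bits 2 3 6; currently bit2=1, bit3=1, bit6=1
Bits that are 0 among those (would change 0->1): none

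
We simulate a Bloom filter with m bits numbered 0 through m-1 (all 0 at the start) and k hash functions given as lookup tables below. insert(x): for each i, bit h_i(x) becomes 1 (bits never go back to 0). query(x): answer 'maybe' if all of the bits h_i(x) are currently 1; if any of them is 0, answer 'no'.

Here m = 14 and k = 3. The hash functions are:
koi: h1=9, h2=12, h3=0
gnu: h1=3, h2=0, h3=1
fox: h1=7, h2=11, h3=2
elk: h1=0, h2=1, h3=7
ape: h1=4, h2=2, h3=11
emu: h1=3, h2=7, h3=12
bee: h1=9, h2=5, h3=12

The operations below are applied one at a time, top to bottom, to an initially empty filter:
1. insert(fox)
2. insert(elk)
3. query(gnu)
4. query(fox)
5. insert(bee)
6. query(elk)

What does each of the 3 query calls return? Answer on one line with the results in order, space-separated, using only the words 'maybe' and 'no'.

Start: bits=00000000000000
Op 1: insert fox -> sets bits 2 7 11 -> bits=00100001000100
Op 2: insert elk -> sets bits 0 1 7 -> bits=11100001000100
Op 3: query gnu -> checks bit0=1, bit1=1, bit3=0 (has a 0) -> no
Op 4: query fox -> checks bit2=1, bit7=1, bit11=1 (all 1) -> maybe
Op 5: insert bee -> sets bits 5 9 12 -> bits=11100101010110
Op 6: query elk -> checks bit0=1, bit1=1, bit7=1 (all 1) -> maybe
Query results in order: no maybe maybe

Answer: no maybe maybe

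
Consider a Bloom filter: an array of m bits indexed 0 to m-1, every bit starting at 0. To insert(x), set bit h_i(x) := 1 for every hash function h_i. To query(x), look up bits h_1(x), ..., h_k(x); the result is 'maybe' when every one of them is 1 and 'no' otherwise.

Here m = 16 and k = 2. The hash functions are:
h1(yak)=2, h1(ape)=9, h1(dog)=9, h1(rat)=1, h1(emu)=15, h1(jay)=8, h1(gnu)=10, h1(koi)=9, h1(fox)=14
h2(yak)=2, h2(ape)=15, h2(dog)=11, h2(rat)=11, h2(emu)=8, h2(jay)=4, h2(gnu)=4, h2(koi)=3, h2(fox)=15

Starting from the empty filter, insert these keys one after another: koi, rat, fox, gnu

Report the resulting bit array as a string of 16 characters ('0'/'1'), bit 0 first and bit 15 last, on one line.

Start: bits=0000000000000000
After insert 'koi': sets bits 3 9 -> bits=0001000001000000
After insert 'rat': sets bits 1 11 -> bits=0101000001010000
After insert 'fox': sets bits 14 15 -> bits=0101000001010011
After insert 'gnu': sets bits 4 10 -> bits=0101100001110011

Answer: 0101100001110011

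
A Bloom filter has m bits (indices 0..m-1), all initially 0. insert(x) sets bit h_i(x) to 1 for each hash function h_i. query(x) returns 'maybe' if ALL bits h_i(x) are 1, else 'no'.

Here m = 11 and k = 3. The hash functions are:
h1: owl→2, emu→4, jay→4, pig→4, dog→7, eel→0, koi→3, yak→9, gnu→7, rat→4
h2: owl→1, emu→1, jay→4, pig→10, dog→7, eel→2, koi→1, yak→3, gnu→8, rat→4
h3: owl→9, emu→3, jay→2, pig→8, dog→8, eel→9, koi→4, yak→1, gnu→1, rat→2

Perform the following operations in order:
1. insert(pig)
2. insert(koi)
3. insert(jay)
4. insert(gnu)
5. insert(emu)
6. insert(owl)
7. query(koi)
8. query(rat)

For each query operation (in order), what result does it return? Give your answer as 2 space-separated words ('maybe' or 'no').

Answer: maybe maybe

Derivation:
Start: bits=00000000000
Op 1: insert pig -> sets bits 4 8 10 -> bits=00001000101
Op 2: insert koi -> sets bits 1 3 4 -> bits=01011000101
Op 3: insert jay -> sets bits 2 4 -> bits=01111000101
Op 4: insert gnu -> sets bits 1 7 8 -> bits=01111001101
Op 5: insert emu -> sets bits 1 3 4 -> bits=01111001101
Op 6: insert owl -> sets bits 1 2 9 -> bits=01111001111
Op 7: query koi -> checks bit1=1, bit3=1, bit4=1 (all 1) -> maybe
Op 8: query rat -> checks bit2=1, bit4=1 (all 1) -> maybe
Query results in order: maybe maybe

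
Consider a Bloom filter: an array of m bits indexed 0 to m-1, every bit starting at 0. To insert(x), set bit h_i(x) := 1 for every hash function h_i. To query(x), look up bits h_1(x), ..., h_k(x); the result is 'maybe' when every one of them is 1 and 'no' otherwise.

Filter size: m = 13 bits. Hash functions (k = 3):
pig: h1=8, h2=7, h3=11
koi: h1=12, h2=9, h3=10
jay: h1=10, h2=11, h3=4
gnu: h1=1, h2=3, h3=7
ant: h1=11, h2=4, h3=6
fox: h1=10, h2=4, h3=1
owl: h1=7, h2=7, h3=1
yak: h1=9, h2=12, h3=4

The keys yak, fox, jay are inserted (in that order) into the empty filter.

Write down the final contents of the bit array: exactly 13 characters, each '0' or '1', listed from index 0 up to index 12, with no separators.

Start: bits=0000000000000
After insert 'yak': sets bits 4 9 12 -> bits=0000100001001
After insert 'fox': sets bits 1 4 10 -> bits=0100100001101
After insert 'jay': sets bits 4 10 11 -> bits=0100100001111

Answer: 0100100001111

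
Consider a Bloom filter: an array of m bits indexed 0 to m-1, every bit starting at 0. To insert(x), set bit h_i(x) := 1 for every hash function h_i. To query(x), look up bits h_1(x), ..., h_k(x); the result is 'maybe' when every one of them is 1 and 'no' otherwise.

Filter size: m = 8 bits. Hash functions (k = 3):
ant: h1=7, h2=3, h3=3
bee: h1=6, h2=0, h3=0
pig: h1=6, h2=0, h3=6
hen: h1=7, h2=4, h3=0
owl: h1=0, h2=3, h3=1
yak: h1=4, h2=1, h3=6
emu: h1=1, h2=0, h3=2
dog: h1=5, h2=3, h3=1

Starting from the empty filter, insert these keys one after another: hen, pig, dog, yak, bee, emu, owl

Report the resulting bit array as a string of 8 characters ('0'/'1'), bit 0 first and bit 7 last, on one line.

Answer: 11111111

Derivation:
Start: bits=00000000
After insert 'hen': sets bits 0 4 7 -> bits=10001001
After insert 'pig': sets bits 0 6 -> bits=10001011
After insert 'dog': sets bits 1 3 5 -> bits=11011111
After insert 'yak': sets bits 1 4 6 -> bits=11011111
After insert 'bee': sets bits 0 6 -> bits=11011111
After insert 'emu': sets bits 0 1 2 -> bits=11111111
After insert 'owl': sets bits 0 1 3 -> bits=11111111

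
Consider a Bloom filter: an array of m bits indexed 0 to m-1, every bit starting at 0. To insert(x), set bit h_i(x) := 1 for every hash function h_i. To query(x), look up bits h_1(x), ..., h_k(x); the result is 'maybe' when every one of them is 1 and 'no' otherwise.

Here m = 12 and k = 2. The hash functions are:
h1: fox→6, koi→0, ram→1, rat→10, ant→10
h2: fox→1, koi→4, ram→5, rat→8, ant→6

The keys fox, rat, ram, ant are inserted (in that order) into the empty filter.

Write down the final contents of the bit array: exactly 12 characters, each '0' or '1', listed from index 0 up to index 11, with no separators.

Start: bits=000000000000
After insert 'fox': sets bits 1 6 -> bits=010000100000
After insert 'rat': sets bits 8 10 -> bits=010000101010
After insert 'ram': sets bits 1 5 -> bits=010001101010
After insert 'ant': sets bits 6 10 -> bits=010001101010

Answer: 010001101010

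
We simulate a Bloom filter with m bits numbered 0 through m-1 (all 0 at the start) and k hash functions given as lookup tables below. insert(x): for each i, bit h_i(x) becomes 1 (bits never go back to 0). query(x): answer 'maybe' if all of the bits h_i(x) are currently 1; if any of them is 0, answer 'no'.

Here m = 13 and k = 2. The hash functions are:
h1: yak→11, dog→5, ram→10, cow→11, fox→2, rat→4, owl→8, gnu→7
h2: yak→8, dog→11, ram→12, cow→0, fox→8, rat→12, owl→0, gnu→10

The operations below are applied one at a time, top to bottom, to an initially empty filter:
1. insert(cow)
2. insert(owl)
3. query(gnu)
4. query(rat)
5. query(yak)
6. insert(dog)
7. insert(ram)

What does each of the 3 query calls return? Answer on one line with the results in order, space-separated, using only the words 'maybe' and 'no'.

Answer: no no maybe

Derivation:
Start: bits=0000000000000
Op 1: insert cow -> sets bits 0 11 -> bits=1000000000010
Op 2: insert owl -> sets bits 0 8 -> bits=1000000010010
Op 3: query gnu -> checks bit7=0, bit10=0 (has a 0) -> no
Op 4: query rat -> checks bit4=0, bit12=0 (has a 0) -> no
Op 5: query yak -> checks bit8=1, bit11=1 (all 1) -> maybe
Op 6: insert dog -> sets bits 5 11 -> bits=1000010010010
Op 7: insert ram -> sets bits 10 12 -> bits=1000010010111
Query results in order: no no maybe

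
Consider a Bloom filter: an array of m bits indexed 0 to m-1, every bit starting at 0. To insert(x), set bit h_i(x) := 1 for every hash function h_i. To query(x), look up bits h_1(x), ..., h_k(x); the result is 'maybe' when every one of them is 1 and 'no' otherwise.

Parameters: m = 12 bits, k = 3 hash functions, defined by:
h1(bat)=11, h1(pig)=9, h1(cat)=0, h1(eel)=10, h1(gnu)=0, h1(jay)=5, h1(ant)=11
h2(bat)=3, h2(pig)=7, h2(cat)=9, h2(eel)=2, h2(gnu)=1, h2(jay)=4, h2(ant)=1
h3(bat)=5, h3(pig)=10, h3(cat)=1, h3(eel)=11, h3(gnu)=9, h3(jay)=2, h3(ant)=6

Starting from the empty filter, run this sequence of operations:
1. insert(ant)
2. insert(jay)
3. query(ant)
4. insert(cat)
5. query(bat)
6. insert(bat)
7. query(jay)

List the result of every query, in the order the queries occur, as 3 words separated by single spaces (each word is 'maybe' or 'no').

Start: bits=000000000000
Op 1: insert ant -> sets bits 1 6 11 -> bits=010000100001
Op 2: insert jay -> sets bits 2 4 5 -> bits=011011100001
Op 3: query ant -> checks bit1=1, bit6=1, bit11=1 (all 1) -> maybe
Op 4: insert cat -> sets bits 0 1 9 -> bits=111011100101
Op 5: query bat -> checks bit3=0, bit5=1, bit11=1 (has a 0) -> no
Op 6: insert bat -> sets bits 3 5 11 -> bits=111111100101
Op 7: query jay -> checks bit2=1, bit4=1, bit5=1 (all 1) -> maybe
Query results in order: maybe no maybe

Answer: maybe no maybe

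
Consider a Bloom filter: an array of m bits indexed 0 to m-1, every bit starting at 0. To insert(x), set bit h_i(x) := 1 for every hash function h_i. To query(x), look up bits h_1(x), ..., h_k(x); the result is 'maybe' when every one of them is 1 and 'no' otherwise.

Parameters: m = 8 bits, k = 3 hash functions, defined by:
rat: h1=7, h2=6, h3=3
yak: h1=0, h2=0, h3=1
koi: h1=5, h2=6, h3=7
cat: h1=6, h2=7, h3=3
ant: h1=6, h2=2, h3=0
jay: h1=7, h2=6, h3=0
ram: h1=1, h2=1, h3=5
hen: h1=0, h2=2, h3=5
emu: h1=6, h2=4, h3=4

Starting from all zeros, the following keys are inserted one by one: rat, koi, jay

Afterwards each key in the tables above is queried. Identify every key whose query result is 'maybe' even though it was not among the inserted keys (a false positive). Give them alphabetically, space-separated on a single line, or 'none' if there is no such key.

Start: bits=00000000
After insert 'rat': sets bits 3 6 7 -> bits=00010011
After insert 'koi': sets bits 5 6 7 -> bits=00010111
After insert 'jay': sets bits 0 6 7 -> bits=10010111
Not inserted: ant cat emu hen ram yak — query each against bits=10010111:
query ant: checks bit0=1, bit2=0, bit6=1 (has a 0) -> no => not a false positive
query cat: checks bit3=1, bit6=1, bit7=1 (all 1) -> maybe => FALSE POSITIVE
query emu: checks bit4=0, bit6=1 (has a 0) -> no => not a false positive
query hen: checks bit0=1, bit2=0, bit5=1 (has a 0) -> no => not a false positive
query ram: checks bit1=0, bit5=1 (has a 0) -> no => not a false positive
query yak: checks bit0=1, bit1=0 (has a 0) -> no => not a false positive
False positives (alphabetical): cat

Answer: cat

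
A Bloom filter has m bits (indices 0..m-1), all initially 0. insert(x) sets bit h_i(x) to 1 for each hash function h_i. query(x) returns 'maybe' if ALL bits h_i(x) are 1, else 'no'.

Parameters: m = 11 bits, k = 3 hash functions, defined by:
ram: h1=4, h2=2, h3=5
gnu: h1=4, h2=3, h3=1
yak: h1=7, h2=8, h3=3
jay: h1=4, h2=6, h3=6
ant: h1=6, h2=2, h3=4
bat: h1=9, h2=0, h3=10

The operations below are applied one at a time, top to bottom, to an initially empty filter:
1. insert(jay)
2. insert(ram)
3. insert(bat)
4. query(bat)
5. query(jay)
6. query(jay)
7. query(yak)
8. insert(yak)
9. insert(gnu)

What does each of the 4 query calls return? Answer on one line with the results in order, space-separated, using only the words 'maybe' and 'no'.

Answer: maybe maybe maybe no

Derivation:
Start: bits=00000000000
Op 1: insert jay -> sets bits 4 6 -> bits=00001010000
Op 2: insert ram -> sets bits 2 4 5 -> bits=00101110000
Op 3: insert bat -> sets bits 0 9 10 -> bits=10101110011
Op 4: query bat -> checks bit0=1, bit9=1, bit10=1 (all 1) -> maybe
Op 5: query jay -> checks bit4=1, bit6=1 (all 1) -> maybe
Op 6: query jay -> checks bit4=1, bit6=1 (all 1) -> maybe
Op 7: query yak -> checks bit3=0, bit7=0, bit8=0 (has a 0) -> no
Op 8: insert yak -> sets bits 3 7 8 -> bits=10111111111
Op 9: insert gnu -> sets bits 1 3 4 -> bits=11111111111
Query results in order: maybe maybe maybe no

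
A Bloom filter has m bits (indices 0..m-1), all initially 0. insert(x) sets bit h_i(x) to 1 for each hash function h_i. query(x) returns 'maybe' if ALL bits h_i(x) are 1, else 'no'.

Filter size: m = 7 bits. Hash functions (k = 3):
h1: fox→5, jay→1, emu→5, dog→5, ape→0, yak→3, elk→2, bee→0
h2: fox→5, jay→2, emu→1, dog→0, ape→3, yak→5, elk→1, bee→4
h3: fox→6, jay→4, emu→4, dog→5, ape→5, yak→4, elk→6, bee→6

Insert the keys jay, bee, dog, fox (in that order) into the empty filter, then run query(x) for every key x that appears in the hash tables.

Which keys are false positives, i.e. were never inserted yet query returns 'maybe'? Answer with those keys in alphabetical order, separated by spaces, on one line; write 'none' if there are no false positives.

Start: bits=0000000
After insert 'jay': sets bits 1 2 4 -> bits=0110100
After insert 'bee': sets bits 0 4 6 -> bits=1110101
After insert 'dog': sets bits 0 5 -> bits=1110111
After insert 'fox': sets bits 5 6 -> bits=1110111
Not inserted: ape elk emu yak — query each against bits=1110111:
query ape: checks bit0=1, bit3=0, bit5=1 (has a 0) -> no => not a false positive
query elk: checks bit1=1, bit2=1, bit6=1 (all 1) -> maybe => FALSE POSITIVE
query emu: checks bit1=1, bit4=1, bit5=1 (all 1) -> maybe => FALSE POSITIVE
query yak: checks bit3=0, bit4=1, bit5=1 (has a 0) -> no => not a false positive
False positives (alphabetical): elk emu

Answer: elk emu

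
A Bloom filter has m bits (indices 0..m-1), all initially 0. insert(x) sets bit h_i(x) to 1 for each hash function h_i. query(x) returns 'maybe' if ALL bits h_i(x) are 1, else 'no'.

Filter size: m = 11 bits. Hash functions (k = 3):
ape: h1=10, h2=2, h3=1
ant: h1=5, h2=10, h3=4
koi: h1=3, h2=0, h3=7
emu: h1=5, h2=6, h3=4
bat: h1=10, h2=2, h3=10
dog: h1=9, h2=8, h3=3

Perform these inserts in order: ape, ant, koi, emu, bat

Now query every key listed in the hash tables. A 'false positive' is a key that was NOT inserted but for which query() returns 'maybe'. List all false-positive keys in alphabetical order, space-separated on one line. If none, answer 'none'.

Start: bits=00000000000
After insert 'ape': sets bits 1 2 10 -> bits=01100000001
After insert 'ant': sets bits 4 5 10 -> bits=01101100001
After insert 'koi': sets bits 0 3 7 -> bits=11111101001
After insert 'emu': sets bits 4 5 6 -> bits=11111111001
After insert 'bat': sets bits 2 10 -> bits=11111111001
Not inserted: dog — query each against bits=11111111001:
query dog: checks bit3=1, bit8=0, bit9=0 (has a 0) -> no => not a false positive
False positives (alphabetical): none

Answer: none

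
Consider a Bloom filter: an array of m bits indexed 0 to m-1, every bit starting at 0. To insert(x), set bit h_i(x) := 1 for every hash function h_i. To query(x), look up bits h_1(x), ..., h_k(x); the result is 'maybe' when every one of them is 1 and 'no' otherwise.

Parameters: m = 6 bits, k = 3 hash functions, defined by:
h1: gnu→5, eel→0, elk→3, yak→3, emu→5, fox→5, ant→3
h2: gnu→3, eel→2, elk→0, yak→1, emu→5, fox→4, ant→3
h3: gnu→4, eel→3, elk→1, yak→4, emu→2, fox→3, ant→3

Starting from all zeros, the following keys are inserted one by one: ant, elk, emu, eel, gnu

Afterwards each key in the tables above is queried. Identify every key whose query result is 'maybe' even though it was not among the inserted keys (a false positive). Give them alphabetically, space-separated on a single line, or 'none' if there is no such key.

Answer: fox yak

Derivation:
Start: bits=000000
After insert 'ant': sets bits 3 -> bits=000100
After insert 'elk': sets bits 0 1 3 -> bits=110100
After insert 'emu': sets bits 2 5 -> bits=111101
After insert 'eel': sets bits 0 2 3 -> bits=111101
After insert 'gnu': sets bits 3 4 5 -> bits=111111
Not inserted: fox yak — query each against bits=111111:
query fox: checks bit3=1, bit4=1, bit5=1 (all 1) -> maybe => FALSE POSITIVE
query yak: checks bit1=1, bit3=1, bit4=1 (all 1) -> maybe => FALSE POSITIVE
False positives (alphabetical): fox yak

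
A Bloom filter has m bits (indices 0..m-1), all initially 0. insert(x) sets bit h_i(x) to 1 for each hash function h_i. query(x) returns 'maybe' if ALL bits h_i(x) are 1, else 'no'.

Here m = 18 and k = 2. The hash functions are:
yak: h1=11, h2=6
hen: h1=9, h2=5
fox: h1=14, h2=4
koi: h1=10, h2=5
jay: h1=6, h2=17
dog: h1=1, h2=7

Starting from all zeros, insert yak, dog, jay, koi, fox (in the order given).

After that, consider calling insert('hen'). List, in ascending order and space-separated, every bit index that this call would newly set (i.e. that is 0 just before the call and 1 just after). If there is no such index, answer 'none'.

Start: bits=000000000000000000
After insert 'yak': sets bits 6 11 -> bits=000000100001000000
After insert 'dog': sets bits 1 7 -> bits=010000110001000000
After insert 'jay': sets bits 6 17 -> bits=010000110001000001
After insert 'koi': sets bits 5 10 -> bits=010001110011000001
After insert 'fox': sets bits 4 14 -> bits=010011110011001001
insert 'hen' would touch bits 5 9; currently bit5=1, bit9=0
Bits that are 0 among those (would change 0->1): 9

Answer: 9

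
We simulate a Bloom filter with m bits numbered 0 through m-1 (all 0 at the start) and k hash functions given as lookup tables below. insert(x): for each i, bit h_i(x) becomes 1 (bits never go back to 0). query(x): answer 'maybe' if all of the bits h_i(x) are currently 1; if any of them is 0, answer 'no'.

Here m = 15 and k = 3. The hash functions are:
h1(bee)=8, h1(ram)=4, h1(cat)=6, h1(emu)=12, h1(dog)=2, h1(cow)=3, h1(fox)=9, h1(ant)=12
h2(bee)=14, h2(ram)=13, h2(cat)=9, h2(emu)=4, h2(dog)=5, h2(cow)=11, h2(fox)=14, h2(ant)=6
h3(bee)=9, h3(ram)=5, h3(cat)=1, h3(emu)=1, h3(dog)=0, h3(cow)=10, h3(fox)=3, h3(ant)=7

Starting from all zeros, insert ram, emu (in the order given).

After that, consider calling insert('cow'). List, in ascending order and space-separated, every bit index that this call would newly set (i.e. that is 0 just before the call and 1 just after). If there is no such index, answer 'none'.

Start: bits=000000000000000
After insert 'ram': sets bits 4 5 13 -> bits=000011000000010
After insert 'emu': sets bits 1 4 12 -> bits=010011000000110
insert 'cow' would touch bits 3 10 11; currently bit3=0, bit10=0, bit11=0
Bits that are 0 among those (would change 0->1): 3 10 11

Answer: 3 10 11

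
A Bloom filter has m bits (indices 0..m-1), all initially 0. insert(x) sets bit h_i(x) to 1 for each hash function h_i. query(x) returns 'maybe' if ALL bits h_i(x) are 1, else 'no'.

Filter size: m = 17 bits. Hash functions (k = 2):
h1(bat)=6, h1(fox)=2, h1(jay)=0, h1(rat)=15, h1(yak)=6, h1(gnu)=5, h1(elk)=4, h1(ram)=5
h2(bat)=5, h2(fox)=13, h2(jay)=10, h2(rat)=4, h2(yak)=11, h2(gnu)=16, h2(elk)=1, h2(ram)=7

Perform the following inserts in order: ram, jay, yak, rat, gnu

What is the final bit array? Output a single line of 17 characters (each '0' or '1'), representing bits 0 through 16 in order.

Start: bits=00000000000000000
After insert 'ram': sets bits 5 7 -> bits=00000101000000000
After insert 'jay': sets bits 0 10 -> bits=10000101001000000
After insert 'yak': sets bits 6 11 -> bits=10000111001100000
After insert 'rat': sets bits 4 15 -> bits=10001111001100010
After insert 'gnu': sets bits 5 16 -> bits=10001111001100011

Answer: 10001111001100011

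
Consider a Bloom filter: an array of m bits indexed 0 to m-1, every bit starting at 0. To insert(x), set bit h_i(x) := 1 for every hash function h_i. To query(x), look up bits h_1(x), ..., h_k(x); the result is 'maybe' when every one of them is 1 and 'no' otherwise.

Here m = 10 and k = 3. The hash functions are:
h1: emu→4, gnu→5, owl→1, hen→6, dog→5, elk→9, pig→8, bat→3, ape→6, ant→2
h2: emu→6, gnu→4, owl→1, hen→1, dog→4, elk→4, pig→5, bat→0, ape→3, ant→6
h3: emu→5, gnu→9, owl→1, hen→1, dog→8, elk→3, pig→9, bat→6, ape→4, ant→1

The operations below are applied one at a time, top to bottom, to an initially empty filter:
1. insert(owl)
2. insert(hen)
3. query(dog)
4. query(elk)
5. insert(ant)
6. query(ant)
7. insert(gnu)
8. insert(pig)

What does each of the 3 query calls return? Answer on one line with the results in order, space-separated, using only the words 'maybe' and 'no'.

Answer: no no maybe

Derivation:
Start: bits=0000000000
Op 1: insert owl -> sets bits 1 -> bits=0100000000
Op 2: insert hen -> sets bits 1 6 -> bits=0100001000
Op 3: query dog -> checks bit4=0, bit5=0, bit8=0 (has a 0) -> no
Op 4: query elk -> checks bit3=0, bit4=0, bit9=0 (has a 0) -> no
Op 5: insert ant -> sets bits 1 2 6 -> bits=0110001000
Op 6: query ant -> checks bit1=1, bit2=1, bit6=1 (all 1) -> maybe
Op 7: insert gnu -> sets bits 4 5 9 -> bits=0110111001
Op 8: insert pig -> sets bits 5 8 9 -> bits=0110111011
Query results in order: no no maybe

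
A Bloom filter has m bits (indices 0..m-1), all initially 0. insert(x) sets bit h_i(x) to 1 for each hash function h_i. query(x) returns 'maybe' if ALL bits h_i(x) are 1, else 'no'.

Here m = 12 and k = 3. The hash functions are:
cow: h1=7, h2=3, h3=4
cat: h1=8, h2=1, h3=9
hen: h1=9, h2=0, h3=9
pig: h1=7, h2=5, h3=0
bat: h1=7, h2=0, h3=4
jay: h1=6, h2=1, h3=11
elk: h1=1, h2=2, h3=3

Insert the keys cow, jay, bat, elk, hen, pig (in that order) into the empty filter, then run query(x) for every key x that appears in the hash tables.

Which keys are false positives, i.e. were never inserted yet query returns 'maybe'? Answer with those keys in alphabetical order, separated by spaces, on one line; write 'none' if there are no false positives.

Start: bits=000000000000
After insert 'cow': sets bits 3 4 7 -> bits=000110010000
After insert 'jay': sets bits 1 6 11 -> bits=010110110001
After insert 'bat': sets bits 0 4 7 -> bits=110110110001
After insert 'elk': sets bits 1 2 3 -> bits=111110110001
After insert 'hen': sets bits 0 9 -> bits=111110110101
After insert 'pig': sets bits 0 5 7 -> bits=111111110101
Not inserted: cat — query each against bits=111111110101:
query cat: checks bit1=1, bit8=0, bit9=1 (has a 0) -> no => not a false positive
False positives (alphabetical): none

Answer: none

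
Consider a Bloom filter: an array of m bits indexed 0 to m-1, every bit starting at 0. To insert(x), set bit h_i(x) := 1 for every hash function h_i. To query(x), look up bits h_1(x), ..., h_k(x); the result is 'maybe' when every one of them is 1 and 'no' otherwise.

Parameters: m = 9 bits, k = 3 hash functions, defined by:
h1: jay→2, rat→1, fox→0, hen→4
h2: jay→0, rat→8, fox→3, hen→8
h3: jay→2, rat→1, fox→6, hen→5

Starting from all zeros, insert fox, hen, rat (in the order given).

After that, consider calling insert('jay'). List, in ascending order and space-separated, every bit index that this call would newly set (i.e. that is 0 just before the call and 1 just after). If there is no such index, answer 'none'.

Answer: 2

Derivation:
Start: bits=000000000
After insert 'fox': sets bits 0 3 6 -> bits=100100100
After insert 'hen': sets bits 4 5 8 -> bits=100111101
After insert 'rat': sets bits 1 8 -> bits=110111101
insert 'jay' would touch bits 0 2; currently bit0=1, bit2=0
Bits that are 0 among those (would change 0->1): 2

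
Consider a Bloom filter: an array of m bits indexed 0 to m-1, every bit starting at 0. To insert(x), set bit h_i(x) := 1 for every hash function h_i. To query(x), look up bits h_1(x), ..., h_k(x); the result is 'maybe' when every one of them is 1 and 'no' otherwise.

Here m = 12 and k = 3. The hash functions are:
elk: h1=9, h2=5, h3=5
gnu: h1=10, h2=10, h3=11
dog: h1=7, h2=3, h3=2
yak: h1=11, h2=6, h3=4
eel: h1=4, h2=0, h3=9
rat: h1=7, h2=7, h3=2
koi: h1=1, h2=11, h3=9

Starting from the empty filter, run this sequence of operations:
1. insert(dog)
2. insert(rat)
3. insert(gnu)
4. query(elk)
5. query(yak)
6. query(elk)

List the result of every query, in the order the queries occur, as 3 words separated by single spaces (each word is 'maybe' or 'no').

Answer: no no no

Derivation:
Start: bits=000000000000
Op 1: insert dog -> sets bits 2 3 7 -> bits=001100010000
Op 2: insert rat -> sets bits 2 7 -> bits=001100010000
Op 3: insert gnu -> sets bits 10 11 -> bits=001100010011
Op 4: query elk -> checks bit5=0, bit9=0 (has a 0) -> no
Op 5: query yak -> checks bit4=0, bit6=0, bit11=1 (has a 0) -> no
Op 6: query elk -> checks bit5=0, bit9=0 (has a 0) -> no
Query results in order: no no no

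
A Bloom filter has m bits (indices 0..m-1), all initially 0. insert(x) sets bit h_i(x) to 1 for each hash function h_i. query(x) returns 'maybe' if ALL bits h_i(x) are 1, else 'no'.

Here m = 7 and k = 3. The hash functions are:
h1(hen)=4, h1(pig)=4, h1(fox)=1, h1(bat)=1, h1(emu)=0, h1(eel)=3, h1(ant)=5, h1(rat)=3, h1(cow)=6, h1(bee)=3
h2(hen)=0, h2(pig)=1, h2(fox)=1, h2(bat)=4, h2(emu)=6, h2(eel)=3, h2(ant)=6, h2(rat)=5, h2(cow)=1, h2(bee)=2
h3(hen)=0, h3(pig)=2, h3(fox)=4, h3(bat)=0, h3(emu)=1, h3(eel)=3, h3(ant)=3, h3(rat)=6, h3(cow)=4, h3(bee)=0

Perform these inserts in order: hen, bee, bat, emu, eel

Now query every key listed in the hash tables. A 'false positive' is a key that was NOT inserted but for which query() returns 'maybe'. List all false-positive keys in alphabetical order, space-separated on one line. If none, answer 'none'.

Start: bits=0000000
After insert 'hen': sets bits 0 4 -> bits=1000100
After insert 'bee': sets bits 0 2 3 -> bits=1011100
After insert 'bat': sets bits 0 1 4 -> bits=1111100
After insert 'emu': sets bits 0 1 6 -> bits=1111101
After insert 'eel': sets bits 3 -> bits=1111101
Not inserted: ant cow fox pig rat — query each against bits=1111101:
query ant: checks bit3=1, bit5=0, bit6=1 (has a 0) -> no => not a false positive
query cow: checks bit1=1, bit4=1, bit6=1 (all 1) -> maybe => FALSE POSITIVE
query fox: checks bit1=1, bit4=1 (all 1) -> maybe => FALSE POSITIVE
query pig: checks bit1=1, bit2=1, bit4=1 (all 1) -> maybe => FALSE POSITIVE
query rat: checks bit3=1, bit5=0, bit6=1 (has a 0) -> no => not a false positive
False positives (alphabetical): cow fox pig

Answer: cow fox pig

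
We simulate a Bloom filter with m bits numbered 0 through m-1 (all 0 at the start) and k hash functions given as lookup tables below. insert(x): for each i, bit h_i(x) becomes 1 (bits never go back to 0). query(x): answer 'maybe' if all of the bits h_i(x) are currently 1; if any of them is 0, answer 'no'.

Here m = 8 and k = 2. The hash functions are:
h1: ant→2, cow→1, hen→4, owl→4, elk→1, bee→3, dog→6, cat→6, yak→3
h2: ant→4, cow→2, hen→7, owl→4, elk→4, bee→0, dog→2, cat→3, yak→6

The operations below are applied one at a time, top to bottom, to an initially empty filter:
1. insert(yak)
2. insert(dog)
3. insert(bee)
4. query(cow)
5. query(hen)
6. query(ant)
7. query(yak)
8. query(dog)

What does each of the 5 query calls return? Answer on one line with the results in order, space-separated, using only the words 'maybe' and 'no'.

Start: bits=00000000
Op 1: insert yak -> sets bits 3 6 -> bits=00010010
Op 2: insert dog -> sets bits 2 6 -> bits=00110010
Op 3: insert bee -> sets bits 0 3 -> bits=10110010
Op 4: query cow -> checks bit1=0, bit2=1 (has a 0) -> no
Op 5: query hen -> checks bit4=0, bit7=0 (has a 0) -> no
Op 6: query ant -> checks bit2=1, bit4=0 (has a 0) -> no
Op 7: query yak -> checks bit3=1, bit6=1 (all 1) -> maybe
Op 8: query dog -> checks bit2=1, bit6=1 (all 1) -> maybe
Query results in order: no no no maybe maybe

Answer: no no no maybe maybe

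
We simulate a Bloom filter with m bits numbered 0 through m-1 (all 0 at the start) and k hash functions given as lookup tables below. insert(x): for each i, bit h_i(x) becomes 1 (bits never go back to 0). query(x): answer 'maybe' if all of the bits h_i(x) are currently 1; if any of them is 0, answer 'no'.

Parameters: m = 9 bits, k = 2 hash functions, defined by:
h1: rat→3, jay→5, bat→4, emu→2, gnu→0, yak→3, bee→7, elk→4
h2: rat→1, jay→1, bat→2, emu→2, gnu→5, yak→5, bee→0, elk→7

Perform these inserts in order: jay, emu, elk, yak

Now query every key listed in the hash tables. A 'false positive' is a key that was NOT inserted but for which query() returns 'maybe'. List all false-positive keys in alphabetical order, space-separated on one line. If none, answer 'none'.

Start: bits=000000000
After insert 'jay': sets bits 1 5 -> bits=010001000
After insert 'emu': sets bits 2 -> bits=011001000
After insert 'elk': sets bits 4 7 -> bits=011011010
After insert 'yak': sets bits 3 5 -> bits=011111010
Not inserted: bat bee gnu rat — query each against bits=011111010:
query bat: checks bit2=1, bit4=1 (all 1) -> maybe => FALSE POSITIVE
query bee: checks bit0=0, bit7=1 (has a 0) -> no => not a false positive
query gnu: checks bit0=0, bit5=1 (has a 0) -> no => not a false positive
query rat: checks bit1=1, bit3=1 (all 1) -> maybe => FALSE POSITIVE
False positives (alphabetical): bat rat

Answer: bat rat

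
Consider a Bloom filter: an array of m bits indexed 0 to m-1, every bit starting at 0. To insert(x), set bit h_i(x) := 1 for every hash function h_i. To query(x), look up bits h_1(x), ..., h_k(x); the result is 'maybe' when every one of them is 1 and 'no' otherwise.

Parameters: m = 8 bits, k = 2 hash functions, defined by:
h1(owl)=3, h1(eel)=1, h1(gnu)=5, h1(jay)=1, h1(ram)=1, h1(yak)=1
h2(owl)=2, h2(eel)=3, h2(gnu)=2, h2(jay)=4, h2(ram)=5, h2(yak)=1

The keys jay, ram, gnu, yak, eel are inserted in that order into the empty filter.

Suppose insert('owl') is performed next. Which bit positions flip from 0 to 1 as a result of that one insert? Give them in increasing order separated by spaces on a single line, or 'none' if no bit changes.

Answer: none

Derivation:
Start: bits=00000000
After insert 'jay': sets bits 1 4 -> bits=01001000
After insert 'ram': sets bits 1 5 -> bits=01001100
After insert 'gnu': sets bits 2 5 -> bits=01101100
After insert 'yak': sets bits 1 -> bits=01101100
After insert 'eel': sets bits 1 3 -> bits=01111100
insert 'owl' would touch bits 2 3; currently bit2=1, bit3=1
Bits that are 0 among those (would change 0->1): none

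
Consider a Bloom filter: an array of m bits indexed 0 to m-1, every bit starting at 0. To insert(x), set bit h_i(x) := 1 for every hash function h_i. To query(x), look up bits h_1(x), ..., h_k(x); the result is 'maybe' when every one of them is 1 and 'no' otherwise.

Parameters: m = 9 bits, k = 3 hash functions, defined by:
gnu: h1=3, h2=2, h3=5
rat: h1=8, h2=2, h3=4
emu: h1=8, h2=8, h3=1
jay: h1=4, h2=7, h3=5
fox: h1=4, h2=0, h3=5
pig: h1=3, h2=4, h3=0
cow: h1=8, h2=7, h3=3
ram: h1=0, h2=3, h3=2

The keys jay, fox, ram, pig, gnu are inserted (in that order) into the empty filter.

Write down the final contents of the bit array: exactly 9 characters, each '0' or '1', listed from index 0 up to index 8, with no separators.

Start: bits=000000000
After insert 'jay': sets bits 4 5 7 -> bits=000011010
After insert 'fox': sets bits 0 4 5 -> bits=100011010
After insert 'ram': sets bits 0 2 3 -> bits=101111010
After insert 'pig': sets bits 0 3 4 -> bits=101111010
After insert 'gnu': sets bits 2 3 5 -> bits=101111010

Answer: 101111010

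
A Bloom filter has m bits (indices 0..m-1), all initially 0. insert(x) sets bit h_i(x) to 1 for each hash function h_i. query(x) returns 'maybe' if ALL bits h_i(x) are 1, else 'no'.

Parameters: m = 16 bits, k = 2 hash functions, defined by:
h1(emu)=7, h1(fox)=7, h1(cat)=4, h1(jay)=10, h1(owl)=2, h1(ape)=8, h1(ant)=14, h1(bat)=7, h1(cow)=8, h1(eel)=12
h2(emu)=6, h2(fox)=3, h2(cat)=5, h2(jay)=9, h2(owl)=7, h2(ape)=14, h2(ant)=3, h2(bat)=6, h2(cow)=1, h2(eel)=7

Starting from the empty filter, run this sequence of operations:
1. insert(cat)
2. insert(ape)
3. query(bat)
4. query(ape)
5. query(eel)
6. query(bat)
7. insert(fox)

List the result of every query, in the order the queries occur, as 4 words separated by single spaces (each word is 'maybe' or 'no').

Start: bits=0000000000000000
Op 1: insert cat -> sets bits 4 5 -> bits=0000110000000000
Op 2: insert ape -> sets bits 8 14 -> bits=0000110010000010
Op 3: query bat -> checks bit6=0, bit7=0 (has a 0) -> no
Op 4: query ape -> checks bit8=1, bit14=1 (all 1) -> maybe
Op 5: query eel -> checks bit7=0, bit12=0 (has a 0) -> no
Op 6: query bat -> checks bit6=0, bit7=0 (has a 0) -> no
Op 7: insert fox -> sets bits 3 7 -> bits=0001110110000010
Query results in order: no maybe no no

Answer: no maybe no no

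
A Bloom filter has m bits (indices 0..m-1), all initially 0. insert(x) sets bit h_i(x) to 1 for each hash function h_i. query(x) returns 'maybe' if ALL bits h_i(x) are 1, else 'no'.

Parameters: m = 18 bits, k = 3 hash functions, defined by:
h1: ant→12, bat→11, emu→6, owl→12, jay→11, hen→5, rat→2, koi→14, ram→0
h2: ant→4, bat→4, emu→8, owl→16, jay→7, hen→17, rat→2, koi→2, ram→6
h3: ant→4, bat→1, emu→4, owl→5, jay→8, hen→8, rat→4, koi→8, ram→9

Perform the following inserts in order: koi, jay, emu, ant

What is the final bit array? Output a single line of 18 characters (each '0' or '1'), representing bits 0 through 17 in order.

Start: bits=000000000000000000
After insert 'koi': sets bits 2 8 14 -> bits=001000001000001000
After insert 'jay': sets bits 7 8 11 -> bits=001000011001001000
After insert 'emu': sets bits 4 6 8 -> bits=001010111001001000
After insert 'ant': sets bits 4 12 -> bits=001010111001101000

Answer: 001010111001101000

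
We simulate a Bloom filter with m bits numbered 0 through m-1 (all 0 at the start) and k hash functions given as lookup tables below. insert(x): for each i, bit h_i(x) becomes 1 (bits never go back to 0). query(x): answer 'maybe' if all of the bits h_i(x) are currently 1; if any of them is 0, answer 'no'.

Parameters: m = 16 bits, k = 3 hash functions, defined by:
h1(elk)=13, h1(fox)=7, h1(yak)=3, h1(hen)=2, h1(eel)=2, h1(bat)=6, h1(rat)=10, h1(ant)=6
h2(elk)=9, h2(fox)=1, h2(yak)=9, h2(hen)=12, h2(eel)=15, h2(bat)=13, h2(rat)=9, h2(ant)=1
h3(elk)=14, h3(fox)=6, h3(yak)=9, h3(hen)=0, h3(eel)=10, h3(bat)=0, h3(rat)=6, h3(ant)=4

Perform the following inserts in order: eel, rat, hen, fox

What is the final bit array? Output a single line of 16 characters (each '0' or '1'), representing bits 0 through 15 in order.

Answer: 1110001101101001

Derivation:
Start: bits=0000000000000000
After insert 'eel': sets bits 2 10 15 -> bits=0010000000100001
After insert 'rat': sets bits 6 9 10 -> bits=0010001001100001
After insert 'hen': sets bits 0 2 12 -> bits=1010001001101001
After insert 'fox': sets bits 1 6 7 -> bits=1110001101101001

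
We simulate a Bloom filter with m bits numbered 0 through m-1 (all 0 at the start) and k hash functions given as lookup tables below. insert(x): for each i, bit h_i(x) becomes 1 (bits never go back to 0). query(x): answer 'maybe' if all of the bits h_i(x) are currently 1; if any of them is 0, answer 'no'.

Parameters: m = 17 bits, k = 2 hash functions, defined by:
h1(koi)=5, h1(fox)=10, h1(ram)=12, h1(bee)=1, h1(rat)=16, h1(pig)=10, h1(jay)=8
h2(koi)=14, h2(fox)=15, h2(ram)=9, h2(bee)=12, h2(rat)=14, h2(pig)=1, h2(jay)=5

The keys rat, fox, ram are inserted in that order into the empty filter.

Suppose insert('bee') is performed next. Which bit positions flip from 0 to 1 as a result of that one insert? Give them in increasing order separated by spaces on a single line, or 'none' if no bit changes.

Answer: 1

Derivation:
Start: bits=00000000000000000
After insert 'rat': sets bits 14 16 -> bits=00000000000000101
After insert 'fox': sets bits 10 15 -> bits=00000000001000111
After insert 'ram': sets bits 9 12 -> bits=00000000011010111
insert 'bee' would touch bits 1 12; currently bit1=0, bit12=1
Bits that are 0 among those (would change 0->1): 1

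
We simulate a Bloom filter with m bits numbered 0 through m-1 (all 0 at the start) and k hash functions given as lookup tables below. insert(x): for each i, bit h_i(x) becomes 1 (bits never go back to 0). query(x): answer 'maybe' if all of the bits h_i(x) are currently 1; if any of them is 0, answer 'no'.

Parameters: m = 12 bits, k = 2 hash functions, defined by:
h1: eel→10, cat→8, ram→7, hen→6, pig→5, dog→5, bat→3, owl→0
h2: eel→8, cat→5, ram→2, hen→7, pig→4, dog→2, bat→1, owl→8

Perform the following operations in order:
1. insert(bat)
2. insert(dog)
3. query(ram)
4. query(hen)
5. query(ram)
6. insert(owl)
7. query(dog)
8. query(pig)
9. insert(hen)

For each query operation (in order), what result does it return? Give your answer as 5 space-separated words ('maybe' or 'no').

Answer: no no no maybe no

Derivation:
Start: bits=000000000000
Op 1: insert bat -> sets bits 1 3 -> bits=010100000000
Op 2: insert dog -> sets bits 2 5 -> bits=011101000000
Op 3: query ram -> checks bit2=1, bit7=0 (has a 0) -> no
Op 4: query hen -> checks bit6=0, bit7=0 (has a 0) -> no
Op 5: query ram -> checks bit2=1, bit7=0 (has a 0) -> no
Op 6: insert owl -> sets bits 0 8 -> bits=111101001000
Op 7: query dog -> checks bit2=1, bit5=1 (all 1) -> maybe
Op 8: query pig -> checks bit4=0, bit5=1 (has a 0) -> no
Op 9: insert hen -> sets bits 6 7 -> bits=111101111000
Query results in order: no no no maybe no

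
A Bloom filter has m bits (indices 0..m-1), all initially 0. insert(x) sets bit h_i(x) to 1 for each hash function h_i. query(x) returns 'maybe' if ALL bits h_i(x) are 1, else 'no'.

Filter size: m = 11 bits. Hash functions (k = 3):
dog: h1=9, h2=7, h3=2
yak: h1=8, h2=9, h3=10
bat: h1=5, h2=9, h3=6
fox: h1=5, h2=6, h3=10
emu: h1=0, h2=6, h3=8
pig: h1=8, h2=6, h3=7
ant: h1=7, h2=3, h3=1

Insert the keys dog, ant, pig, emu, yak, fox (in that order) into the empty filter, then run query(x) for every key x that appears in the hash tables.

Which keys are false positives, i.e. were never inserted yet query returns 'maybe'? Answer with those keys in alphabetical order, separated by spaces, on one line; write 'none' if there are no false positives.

Start: bits=00000000000
After insert 'dog': sets bits 2 7 9 -> bits=00100001010
After insert 'ant': sets bits 1 3 7 -> bits=01110001010
After insert 'pig': sets bits 6 7 8 -> bits=01110011110
After insert 'emu': sets bits 0 6 8 -> bits=11110011110
After insert 'yak': sets bits 8 9 10 -> bits=11110011111
After insert 'fox': sets bits 5 6 10 -> bits=11110111111
Not inserted: bat — query each against bits=11110111111:
query bat: checks bit5=1, bit6=1, bit9=1 (all 1) -> maybe => FALSE POSITIVE
False positives (alphabetical): bat

Answer: bat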